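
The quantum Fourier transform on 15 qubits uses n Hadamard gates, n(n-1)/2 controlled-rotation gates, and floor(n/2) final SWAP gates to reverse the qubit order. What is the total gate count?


Hadamard gates: 15
Controlled rotations: n*(n-1)/2 = 15*14/2 = 105
SWAP gates: floor(n/2) = floor(15/2) = 7
Total = 15 + 105 + 7
= 127

127


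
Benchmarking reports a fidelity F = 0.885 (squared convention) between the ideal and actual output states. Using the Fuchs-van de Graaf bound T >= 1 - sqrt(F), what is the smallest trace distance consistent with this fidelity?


Fuchs-van de Graaf (squared-fidelity convention): 1 - sqrt(F) <= T <= sqrt(1 - F).
Lower bound: T >= 1 - sqrt(F)
sqrt(F) = sqrt(0.885) = 0.9407
T >= 1 - 0.9407
T >= 0.0593

0.0593


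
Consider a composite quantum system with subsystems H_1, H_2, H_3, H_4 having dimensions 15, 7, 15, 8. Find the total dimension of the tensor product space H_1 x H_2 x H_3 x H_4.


dim(H_1 x H_2 x H_3 x H_4) = 15 * 7 * 15 * 8
= 105 * 15 * 8
= 1575 * 8
= 12600

12600


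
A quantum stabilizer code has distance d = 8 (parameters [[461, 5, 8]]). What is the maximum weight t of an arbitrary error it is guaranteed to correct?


Code parameters: [[461, 5, 8]], distance d = 8.
Number of correctable errors = floor((d-1)/2)
= floor((8 - 1)/2)
= floor(7/2)
= 3

3


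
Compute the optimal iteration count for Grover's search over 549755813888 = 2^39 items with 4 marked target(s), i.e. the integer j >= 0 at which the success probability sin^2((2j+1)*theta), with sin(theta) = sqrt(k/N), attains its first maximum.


After j Grover iterations the success probability is P(j) = sin^2((2j+1)*theta), where sin(theta) = sqrt(k/N).
N = 2^39 = 549755813888, k = 4
sin(theta) = sqrt(k/N) = 2.697398305e-06
theta = arcsin(sqrt(k/N)) = 2.697398305e-06 rad
P(j) reaches its first maximum when (2j+1)*theta is as close as possible to pi/2, i.e. j = round(pi/(4*theta) - 1/2).
pi/(4*theta) - 1/2 = 291168.2762
(For comparison, the common estimate pi/4 * sqrt(N/k) = 291168.7762; the exact maximiser is used here.)
Optimal iterations = 291168

291168


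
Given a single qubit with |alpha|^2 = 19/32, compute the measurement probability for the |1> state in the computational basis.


|alpha|^2 = 19/32 = 0.5938
|beta|^2 = 1 - 19/32 = 13/32 = 0.4062
P(|1>) = |beta|^2 = 0.4062

0.4062


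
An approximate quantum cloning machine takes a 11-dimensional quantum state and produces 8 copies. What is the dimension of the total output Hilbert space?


Output space = H^(tensor 8) where dim(H) = 11
dim = 11^8
= 121 (after 2 factors)
= 1331 (after 3 factors)
= 14641 (after 4 factors)
= 161051 (after 5 factors)
= 1771561 (after 6 factors)
= 19487171 (after 7 factors)
= 214358881 (after 8 factors)
= 214358881

214358881


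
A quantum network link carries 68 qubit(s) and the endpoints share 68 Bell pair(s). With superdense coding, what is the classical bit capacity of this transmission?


Superdense coding allows 2 classical bits per shared entangled pair.
68 pair(s) -> 2 * 68 = 136 classical bits

136


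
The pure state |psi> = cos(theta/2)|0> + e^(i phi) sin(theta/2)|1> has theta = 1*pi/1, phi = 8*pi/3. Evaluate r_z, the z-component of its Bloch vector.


theta = 3.1416, phi = 8.3776
r_z = cos(theta) = -1.0000

-1.0000


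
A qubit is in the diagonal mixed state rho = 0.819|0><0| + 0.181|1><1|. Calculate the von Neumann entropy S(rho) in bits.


S = -p*log2(p) - (1-p)*log2(1-p)
p = 0.8190, 1-p = 0.1810
= -0.8190 * log2(0.8190) - 0.1810 * log2(0.1810)
= -(-0.2359) - (-0.4463)
= 0.6823

0.6823


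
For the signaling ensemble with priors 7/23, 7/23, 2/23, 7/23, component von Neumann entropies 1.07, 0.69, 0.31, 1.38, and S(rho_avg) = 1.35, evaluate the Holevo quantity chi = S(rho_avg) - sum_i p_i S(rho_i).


chi = S(rho) - sum_i p_i * S(rho_i)
Weighted entropy = 7/23 * 1.07 + 7/23 * 0.69 + 2/23 * 0.31 + 7/23 * 1.38
= 0.9826
chi = 1.35 - 0.9826
= 0.3674

0.3674


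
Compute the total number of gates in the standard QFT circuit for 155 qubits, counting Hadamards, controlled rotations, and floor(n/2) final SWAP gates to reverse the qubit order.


Hadamard gates: 155
Controlled rotations: n*(n-1)/2 = 155*154/2 = 11935
SWAP gates: floor(n/2) = floor(155/2) = 77
Total = 155 + 11935 + 77
= 12167

12167


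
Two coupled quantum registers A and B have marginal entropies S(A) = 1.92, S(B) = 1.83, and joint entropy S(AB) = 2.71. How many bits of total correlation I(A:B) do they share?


I(A:B) = S(A) + S(B) - S(AB)
= 1.92 + 1.83 - 2.71
= 1.0400

1.0400


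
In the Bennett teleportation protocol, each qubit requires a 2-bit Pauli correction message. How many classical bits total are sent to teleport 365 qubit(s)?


Quantum teleportation requires 2 classical bits per qubit teleported.
365 qubit(s) -> 2 * 365 = 730 classical bits

730


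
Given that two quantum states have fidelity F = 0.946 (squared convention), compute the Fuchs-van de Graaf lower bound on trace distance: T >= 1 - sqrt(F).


Fuchs-van de Graaf (squared-fidelity convention): 1 - sqrt(F) <= T <= sqrt(1 - F).
Lower bound: T >= 1 - sqrt(F)
sqrt(F) = sqrt(0.946) = 0.9726
T >= 1 - 0.9726
T >= 0.0274

0.0274


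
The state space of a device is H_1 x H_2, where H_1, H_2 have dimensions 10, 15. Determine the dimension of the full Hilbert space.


dim(H_1 x H_2) = 10 * 15
= 150

150


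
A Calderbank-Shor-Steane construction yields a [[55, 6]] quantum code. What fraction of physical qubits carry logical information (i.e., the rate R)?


Code rate R = k/n
= 6/55
= 0.1091

0.1091


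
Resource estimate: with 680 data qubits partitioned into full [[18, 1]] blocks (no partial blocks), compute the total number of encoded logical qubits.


Each code block uses 18 physical qubits for 1 logical qubit(s).
Number of complete blocks = floor(680 / 18) = 37
Logical qubits = 37 * 1
= 37

37


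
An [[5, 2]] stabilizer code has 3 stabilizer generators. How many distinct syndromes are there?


Each stabilizer generator gives a binary (+1 or -1) measurement outcome.
With 3 independent generators:
Total syndromes = 2^3
= 8

8


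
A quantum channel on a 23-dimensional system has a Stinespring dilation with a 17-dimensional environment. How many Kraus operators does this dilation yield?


Tracing out the environment in an orthonormal basis {|i>_E} gives Kraus operators K_i = <i|_E U |0>_E.
Number of Kraus operators = dim(H_env) = d_env
= 17

17


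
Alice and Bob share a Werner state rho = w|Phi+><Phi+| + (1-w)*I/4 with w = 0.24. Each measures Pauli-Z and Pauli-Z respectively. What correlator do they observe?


|Phi+> = (|00> + |11>)/sqrt(2)
For the pure Bell state, <Z_A Z_B> = +1 (Bell-state Pauli correlator).
The maximally-mixed part I/4 has tr(I/4 * P tensor P) = 0 for any traceless Pauli P.
So <Z_A Z_B>_rho = w * (+1) + (1 - w) * 0
= 0.24 * (+1)
= 0.2400

0.2400


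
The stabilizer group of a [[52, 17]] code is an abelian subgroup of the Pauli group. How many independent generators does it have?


For an [[n,k]] stabilizer code:
Number of stabilizer generators = n - k
= 52 - 17
= 35

35


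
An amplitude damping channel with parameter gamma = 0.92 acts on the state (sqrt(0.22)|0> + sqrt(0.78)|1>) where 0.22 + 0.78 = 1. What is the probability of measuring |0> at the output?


For amplitude damping with parameter gamma on state sqrt(a)|0> + sqrt(b)|1>:
alpha^2 = 0.22, beta^2 = 0.78
P(|0>) = alpha^2 + gamma * beta^2
= 0.22 + 0.92 * 0.78
= 0.22 + 0.7176
= 0.9376

0.9376


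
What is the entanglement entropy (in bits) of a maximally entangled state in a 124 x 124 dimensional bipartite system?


For a maximally entangled state in d x d:
S = log2(d) = log2(124)
= 6.9542

6.9542


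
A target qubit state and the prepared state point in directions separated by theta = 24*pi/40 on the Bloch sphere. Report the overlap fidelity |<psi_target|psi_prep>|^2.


For states separated by angle theta on Bloch sphere:
F = cos^2(theta/2)
theta = 24*pi/40 = 1.8850
theta/2 = 0.9425
cos(theta/2) = 0.5878
F = 0.3455

0.3455


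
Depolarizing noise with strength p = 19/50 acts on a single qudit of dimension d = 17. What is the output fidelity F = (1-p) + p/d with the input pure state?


F = (1-p) + p/d
= (1 - 0.3800) + 0.3800/17
= 0.6200 + 0.0224
= 0.6424

0.6424


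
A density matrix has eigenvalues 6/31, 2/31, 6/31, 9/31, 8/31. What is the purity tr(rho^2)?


tr(rho^2) = sum of eigenvalues squared
= (6/31)^2 + (2/31)^2 + (6/31)^2 + (9/31)^2 + (8/31)^2
= (36 + 4 + 36 + 81 + 64) / 961
= 221/961
= 0.2300

0.2300


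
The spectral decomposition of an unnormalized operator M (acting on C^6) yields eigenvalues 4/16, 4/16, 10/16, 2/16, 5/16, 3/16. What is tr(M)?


tr(M) = sum of eigenvalues
= 4/16 + 4/16 + 10/16 + 2/16 + 5/16 + 3/16
= 28/16
= 1.7500

1.7500


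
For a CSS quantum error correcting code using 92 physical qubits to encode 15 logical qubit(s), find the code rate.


Code rate R = k/n
= 15/92
= 0.1630

0.1630


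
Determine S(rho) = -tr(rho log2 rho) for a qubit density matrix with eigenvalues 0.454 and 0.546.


S = -p*log2(p) - (1-p)*log2(1-p)
p = 0.4540, 1-p = 0.5460
= -0.4540 * log2(0.4540) - 0.5460 * log2(0.5460)
= -(-0.5172) - (-0.4767)
= 0.9939

0.9939


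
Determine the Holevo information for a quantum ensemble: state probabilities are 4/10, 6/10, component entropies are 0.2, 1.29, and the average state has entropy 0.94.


chi = S(rho) - sum_i p_i * S(rho_i)
Weighted entropy = 4/10 * 0.2 + 6/10 * 1.29
= 0.8540
chi = 0.94 - 0.8540
= 0.0860

0.0860


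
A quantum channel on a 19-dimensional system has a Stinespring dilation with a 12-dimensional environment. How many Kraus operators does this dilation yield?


Tracing out the environment in an orthonormal basis {|i>_E} gives Kraus operators K_i = <i|_E U |0>_E.
Number of Kraus operators = dim(H_env) = d_env
= 12

12


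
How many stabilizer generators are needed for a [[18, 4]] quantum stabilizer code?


For an [[n,k]] stabilizer code:
Number of stabilizer generators = n - k
= 18 - 4
= 14

14


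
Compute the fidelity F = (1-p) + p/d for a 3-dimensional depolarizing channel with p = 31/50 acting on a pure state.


F = (1-p) + p/d
= (1 - 0.6200) + 0.6200/3
= 0.3800 + 0.2067
= 0.5867

0.5867


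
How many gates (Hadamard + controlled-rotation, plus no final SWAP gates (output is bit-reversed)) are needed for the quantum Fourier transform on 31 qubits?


Hadamard gates: 31
Controlled rotations: n*(n-1)/2 = 31*30/2 = 465
SWAP gates: 0 (omitted)
Total = 31 + 465
= 496

496


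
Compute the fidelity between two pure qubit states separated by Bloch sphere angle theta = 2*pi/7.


For states separated by angle theta on Bloch sphere:
F = cos^2(theta/2)
theta = 2*pi/7 = 0.8976
theta/2 = 0.4488
cos(theta/2) = 0.9010
F = 0.8117

0.8117


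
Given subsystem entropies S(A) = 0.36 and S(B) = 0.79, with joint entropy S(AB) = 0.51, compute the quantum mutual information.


I(A:B) = S(A) + S(B) - S(AB)
= 0.36 + 0.79 - 0.51
= 0.6400

0.6400


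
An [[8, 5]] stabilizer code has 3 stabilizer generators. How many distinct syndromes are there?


Each stabilizer generator gives a binary (+1 or -1) measurement outcome.
With 3 independent generators:
Total syndromes = 2^3
= 8

8


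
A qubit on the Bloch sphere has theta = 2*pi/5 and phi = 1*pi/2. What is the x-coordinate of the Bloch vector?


theta = 1.2566, phi = 1.5708
r_x = sin(theta)*cos(phi) = 0.9511 * 0.0000
r_x = 0.0000

0.0000


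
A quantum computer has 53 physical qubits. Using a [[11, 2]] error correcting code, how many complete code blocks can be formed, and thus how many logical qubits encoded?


Each code block uses 11 physical qubits for 2 logical qubit(s).
Number of complete blocks = floor(53 / 11) = 4
Logical qubits = 4 * 2
= 8

8


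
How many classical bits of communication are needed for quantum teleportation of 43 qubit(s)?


Quantum teleportation requires 2 classical bits per qubit teleported.
43 qubit(s) -> 2 * 43 = 86 classical bits

86


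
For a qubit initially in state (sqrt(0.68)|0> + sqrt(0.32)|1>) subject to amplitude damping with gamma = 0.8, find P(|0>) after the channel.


For amplitude damping with parameter gamma on state sqrt(a)|0> + sqrt(b)|1>:
alpha^2 = 0.68, beta^2 = 0.32
P(|0>) = alpha^2 + gamma * beta^2
= 0.68 + 0.8 * 0.32
= 0.68 + 0.2560
= 0.9360

0.9360


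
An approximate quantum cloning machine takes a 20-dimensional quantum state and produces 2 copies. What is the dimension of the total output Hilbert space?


Output space = H^(tensor 2) where dim(H) = 20
dim = 20^2
= 400

400


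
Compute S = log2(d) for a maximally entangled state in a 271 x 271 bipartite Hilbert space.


For a maximally entangled state in d x d:
S = log2(d) = log2(271)
= 8.0821

8.0821


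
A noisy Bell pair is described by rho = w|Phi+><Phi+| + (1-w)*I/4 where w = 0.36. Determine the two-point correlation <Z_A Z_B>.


|Phi+> = (|00> + |11>)/sqrt(2)
For the pure Bell state, <Z_A Z_B> = +1 (Bell-state Pauli correlator).
The maximally-mixed part I/4 has tr(I/4 * P tensor P) = 0 for any traceless Pauli P.
So <Z_A Z_B>_rho = w * (+1) + (1 - w) * 0
= 0.36 * (+1)
= 0.3600

0.3600


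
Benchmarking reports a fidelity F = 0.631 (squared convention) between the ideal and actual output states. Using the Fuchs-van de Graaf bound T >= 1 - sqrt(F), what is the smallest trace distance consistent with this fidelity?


Fuchs-van de Graaf (squared-fidelity convention): 1 - sqrt(F) <= T <= sqrt(1 - F).
Lower bound: T >= 1 - sqrt(F)
sqrt(F) = sqrt(0.631) = 0.7944
T >= 1 - 0.7944
T >= 0.2056

0.2056


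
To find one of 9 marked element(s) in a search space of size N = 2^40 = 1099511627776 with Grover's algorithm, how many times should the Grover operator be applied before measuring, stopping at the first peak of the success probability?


After j Grover iterations the success probability is P(j) = sin^2((2j+1)*theta), where sin(theta) = sqrt(k/N).
N = 2^40 = 1099511627776, k = 9
sin(theta) = sqrt(k/N) = 2.861022949e-06
theta = arcsin(sqrt(k/N)) = 2.861022949e-06 rad
P(j) reaches its first maximum when (2j+1)*theta is as close as possible to pi/2, i.e. j = round(pi/(4*theta) - 1/2).
pi/(4*theta) - 1/2 = 274516.0549
(For comparison, the common estimate pi/4 * sqrt(N/k) = 274516.5549; the exact maximiser is used here.)
Optimal iterations = 274516

274516


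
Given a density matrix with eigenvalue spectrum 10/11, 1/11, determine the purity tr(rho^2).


tr(rho^2) = sum of eigenvalues squared
= (10/11)^2 + (1/11)^2
= (100 + 1) / 121
= 101/121
= 0.8347

0.8347


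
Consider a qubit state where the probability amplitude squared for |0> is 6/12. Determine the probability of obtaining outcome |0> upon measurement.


|alpha|^2 = 6/12 = 0.5000
|beta|^2 = 1 - 6/12 = 6/12 = 0.5000
P(|0>) = |alpha|^2 = 0.5000

0.5000


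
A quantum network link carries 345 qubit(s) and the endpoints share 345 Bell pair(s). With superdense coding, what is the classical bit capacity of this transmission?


Superdense coding allows 2 classical bits per shared entangled pair.
345 pair(s) -> 2 * 345 = 690 classical bits

690


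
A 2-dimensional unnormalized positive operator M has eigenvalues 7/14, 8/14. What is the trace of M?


tr(M) = sum of eigenvalues
= 7/14 + 8/14
= 15/14
= 1.0714

1.0714


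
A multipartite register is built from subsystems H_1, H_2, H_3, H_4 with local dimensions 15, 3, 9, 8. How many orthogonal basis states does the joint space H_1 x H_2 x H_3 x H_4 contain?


dim(H_1 x H_2 x H_3 x H_4) = 15 * 3 * 9 * 8
= 45 * 9 * 8
= 405 * 8
= 3240

3240


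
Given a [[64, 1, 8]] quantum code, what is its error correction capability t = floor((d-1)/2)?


Code parameters: [[64, 1, 8]], distance d = 8.
Number of correctable errors = floor((d-1)/2)
= floor((8 - 1)/2)
= floor(7/2)
= 3

3


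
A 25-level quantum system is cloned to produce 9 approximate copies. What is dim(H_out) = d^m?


Output space = H^(tensor 9) where dim(H) = 25
dim = 25^9
= 625 (after 2 factors)
= 15625 (after 3 factors)
= 390625 (after 4 factors)
= 9765625 (after 5 factors)
= 244140625 (after 6 factors)
= 6103515625 (after 7 factors)
= 152587890625 (after 8 factors)
= 3814697265625 (after 9 factors)
= 3814697265625

3814697265625


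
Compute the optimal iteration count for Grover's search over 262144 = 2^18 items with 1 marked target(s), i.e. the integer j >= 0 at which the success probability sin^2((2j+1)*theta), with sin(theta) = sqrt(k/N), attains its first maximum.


After j Grover iterations the success probability is P(j) = sin^2((2j+1)*theta), where sin(theta) = sqrt(k/N).
N = 2^18 = 262144, k = 1
sin(theta) = sqrt(k/N) = 0.001953125
theta = arcsin(sqrt(k/N)) = 0.001953126242 rad
P(j) reaches its first maximum when (2j+1)*theta is as close as possible to pi/2, i.e. j = round(pi/(4*theta) - 1/2).
pi/(4*theta) - 1/2 = 401.6236
(For comparison, the common estimate pi/4 * sqrt(N/k) = 402.1239; the exact maximiser is used here.)
Optimal iterations = 402

402


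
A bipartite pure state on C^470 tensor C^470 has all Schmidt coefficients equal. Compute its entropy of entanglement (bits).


For a maximally entangled state in d x d:
S = log2(d) = log2(470)
= 8.8765

8.8765


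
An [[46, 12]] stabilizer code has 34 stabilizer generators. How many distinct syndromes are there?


Each stabilizer generator gives a binary (+1 or -1) measurement outcome.
With 34 independent generators:
Total syndromes = 2^34
= 17179869184

17179869184


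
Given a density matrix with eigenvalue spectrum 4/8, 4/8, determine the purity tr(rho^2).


tr(rho^2) = sum of eigenvalues squared
= (4/8)^2 + (4/8)^2
= (16 + 16) / 64
= 32/64
= 0.5000

0.5000


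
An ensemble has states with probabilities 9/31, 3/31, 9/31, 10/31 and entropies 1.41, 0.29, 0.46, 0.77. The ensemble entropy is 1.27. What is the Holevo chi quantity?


chi = S(rho) - sum_i p_i * S(rho_i)
Weighted entropy = 9/31 * 1.41 + 3/31 * 0.29 + 9/31 * 0.46 + 10/31 * 0.77
= 0.8194
chi = 1.27 - 0.8194
= 0.4506

0.4506


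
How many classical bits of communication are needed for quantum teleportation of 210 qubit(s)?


Quantum teleportation requires 2 classical bits per qubit teleported.
210 qubit(s) -> 2 * 210 = 420 classical bits

420


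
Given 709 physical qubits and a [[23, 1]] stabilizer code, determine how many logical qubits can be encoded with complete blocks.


Each code block uses 23 physical qubits for 1 logical qubit(s).
Number of complete blocks = floor(709 / 23) = 30
Logical qubits = 30 * 1
= 30

30


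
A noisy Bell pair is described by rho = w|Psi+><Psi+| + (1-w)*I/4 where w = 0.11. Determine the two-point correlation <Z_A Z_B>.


|Psi+> = (|01> + |10>)/sqrt(2)
For the pure Bell state, <Z_A Z_B> = -1 (Bell-state Pauli correlator).
The maximally-mixed part I/4 has tr(I/4 * P tensor P) = 0 for any traceless Pauli P.
So <Z_A Z_B>_rho = w * (-1) + (1 - w) * 0
= 0.11 * (-1)
= -0.1100

-0.1100


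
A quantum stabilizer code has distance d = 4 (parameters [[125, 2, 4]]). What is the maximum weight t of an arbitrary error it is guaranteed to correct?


Code parameters: [[125, 2, 4]], distance d = 4.
Number of correctable errors = floor((d-1)/2)
= floor((4 - 1)/2)
= floor(3/2)
= 1

1


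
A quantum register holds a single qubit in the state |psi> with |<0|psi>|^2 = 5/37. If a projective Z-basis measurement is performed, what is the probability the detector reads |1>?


|alpha|^2 = 5/37 = 0.1351
|beta|^2 = 1 - 5/37 = 32/37 = 0.8649
P(|1>) = |beta|^2 = 0.8649

0.8649


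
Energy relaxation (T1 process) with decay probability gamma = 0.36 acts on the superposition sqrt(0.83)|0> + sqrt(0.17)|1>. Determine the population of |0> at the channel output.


For amplitude damping with parameter gamma on state sqrt(a)|0> + sqrt(b)|1>:
alpha^2 = 0.83, beta^2 = 0.17
P(|0>) = alpha^2 + gamma * beta^2
= 0.83 + 0.36 * 0.17
= 0.83 + 0.0612
= 0.8912

0.8912


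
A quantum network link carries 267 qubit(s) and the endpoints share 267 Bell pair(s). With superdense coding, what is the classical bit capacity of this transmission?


Superdense coding allows 2 classical bits per shared entangled pair.
267 pair(s) -> 2 * 267 = 534 classical bits

534


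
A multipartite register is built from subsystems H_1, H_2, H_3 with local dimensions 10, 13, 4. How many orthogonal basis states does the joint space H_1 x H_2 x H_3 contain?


dim(H_1 x H_2 x H_3) = 10 * 13 * 4
= 130 * 4
= 520

520


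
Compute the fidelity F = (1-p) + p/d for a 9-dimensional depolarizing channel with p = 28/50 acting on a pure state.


F = (1-p) + p/d
= (1 - 0.5600) + 0.5600/9
= 0.4400 + 0.0622
= 0.5022

0.5022


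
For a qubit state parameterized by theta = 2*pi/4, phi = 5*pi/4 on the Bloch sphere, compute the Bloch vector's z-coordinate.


theta = 1.5708, phi = 3.9270
r_z = cos(theta) = 0.0000

0.0000


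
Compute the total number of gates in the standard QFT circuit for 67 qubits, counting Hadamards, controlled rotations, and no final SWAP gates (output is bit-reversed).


Hadamard gates: 67
Controlled rotations: n*(n-1)/2 = 67*66/2 = 2211
SWAP gates: 0 (omitted)
Total = 67 + 2211
= 2278

2278


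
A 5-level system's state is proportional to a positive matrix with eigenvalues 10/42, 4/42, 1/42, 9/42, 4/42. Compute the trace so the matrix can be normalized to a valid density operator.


tr(M) = sum of eigenvalues
= 10/42 + 4/42 + 1/42 + 9/42 + 4/42
= 28/42
= 0.6667

0.6667


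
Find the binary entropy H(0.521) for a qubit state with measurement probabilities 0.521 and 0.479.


S = -p*log2(p) - (1-p)*log2(1-p)
p = 0.5210, 1-p = 0.4790
= -0.5210 * log2(0.5210) - 0.4790 * log2(0.4790)
= -(-0.4901) - (-0.5087)
= 0.9987

0.9987


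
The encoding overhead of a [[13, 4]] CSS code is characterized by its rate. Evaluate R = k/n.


Code rate R = k/n
= 4/13
= 0.3077

0.3077


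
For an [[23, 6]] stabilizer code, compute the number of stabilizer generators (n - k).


For an [[n,k]] stabilizer code:
Number of stabilizer generators = n - k
= 23 - 6
= 17

17


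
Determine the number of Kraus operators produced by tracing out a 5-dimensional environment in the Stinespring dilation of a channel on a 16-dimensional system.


Tracing out the environment in an orthonormal basis {|i>_E} gives Kraus operators K_i = <i|_E U |0>_E.
Number of Kraus operators = dim(H_env) = d_env
= 5

5


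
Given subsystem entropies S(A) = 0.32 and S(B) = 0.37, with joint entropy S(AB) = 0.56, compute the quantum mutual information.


I(A:B) = S(A) + S(B) - S(AB)
= 0.32 + 0.37 - 0.56
= 0.1300

0.1300


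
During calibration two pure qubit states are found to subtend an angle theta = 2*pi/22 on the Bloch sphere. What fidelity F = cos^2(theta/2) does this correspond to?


For states separated by angle theta on Bloch sphere:
F = cos^2(theta/2)
theta = 2*pi/22 = 0.2856
theta/2 = 0.1428
cos(theta/2) = 0.9898
F = 0.9797

0.9797


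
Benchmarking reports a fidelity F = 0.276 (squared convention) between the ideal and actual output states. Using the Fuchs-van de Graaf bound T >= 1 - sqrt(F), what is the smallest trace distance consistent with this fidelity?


Fuchs-van de Graaf (squared-fidelity convention): 1 - sqrt(F) <= T <= sqrt(1 - F).
Lower bound: T >= 1 - sqrt(F)
sqrt(F) = sqrt(0.276) = 0.5254
T >= 1 - 0.5254
T >= 0.4746

0.4746


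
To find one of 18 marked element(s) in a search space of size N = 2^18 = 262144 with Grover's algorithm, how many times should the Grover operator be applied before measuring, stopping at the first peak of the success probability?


After j Grover iterations the success probability is P(j) = sin^2((2j+1)*theta), where sin(theta) = sqrt(k/N).
N = 2^18 = 262144, k = 18
sin(theta) = sqrt(k/N) = 0.008286407592
theta = arcsin(sqrt(k/N)) = 0.008286502425 rad
P(j) reaches its first maximum when (2j+1)*theta is as close as possible to pi/2, i.e. j = round(pi/(4*theta) - 1/2).
pi/(4*theta) - 1/2 = 94.2804
(For comparison, the common estimate pi/4 * sqrt(N/k) = 94.7815; the exact maximiser is used here.)
Optimal iterations = 94

94


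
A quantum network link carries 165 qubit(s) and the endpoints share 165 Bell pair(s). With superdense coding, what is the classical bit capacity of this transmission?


Superdense coding allows 2 classical bits per shared entangled pair.
165 pair(s) -> 2 * 165 = 330 classical bits

330


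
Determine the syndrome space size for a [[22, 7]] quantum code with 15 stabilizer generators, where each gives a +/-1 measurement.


Each stabilizer generator gives a binary (+1 or -1) measurement outcome.
With 15 independent generators:
Total syndromes = 2^15
= 32768

32768


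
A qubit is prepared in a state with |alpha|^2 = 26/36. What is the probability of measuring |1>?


|alpha|^2 = 26/36 = 0.7222
|beta|^2 = 1 - 26/36 = 10/36 = 0.2778
P(|1>) = |beta|^2 = 0.2778

0.2778


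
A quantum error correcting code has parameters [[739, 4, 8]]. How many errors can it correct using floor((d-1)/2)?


Code parameters: [[739, 4, 8]], distance d = 8.
Number of correctable errors = floor((d-1)/2)
= floor((8 - 1)/2)
= floor(7/2)
= 3

3


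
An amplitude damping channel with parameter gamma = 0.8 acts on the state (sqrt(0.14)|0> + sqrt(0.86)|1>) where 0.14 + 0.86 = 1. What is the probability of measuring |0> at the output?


For amplitude damping with parameter gamma on state sqrt(a)|0> + sqrt(b)|1>:
alpha^2 = 0.14, beta^2 = 0.86
P(|0>) = alpha^2 + gamma * beta^2
= 0.14 + 0.8 * 0.86
= 0.14 + 0.6880
= 0.8280

0.8280


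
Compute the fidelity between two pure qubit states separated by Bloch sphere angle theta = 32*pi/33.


For states separated by angle theta on Bloch sphere:
F = cos^2(theta/2)
theta = 32*pi/33 = 3.0464
theta/2 = 1.5232
cos(theta/2) = 0.0476
F = 0.0023

0.0023


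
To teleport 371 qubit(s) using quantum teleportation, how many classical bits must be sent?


Quantum teleportation requires 2 classical bits per qubit teleported.
371 qubit(s) -> 2 * 371 = 742 classical bits

742


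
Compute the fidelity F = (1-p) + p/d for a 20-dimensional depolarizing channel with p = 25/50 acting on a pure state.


F = (1-p) + p/d
= (1 - 0.5000) + 0.5000/20
= 0.5000 + 0.0250
= 0.5250

0.5250


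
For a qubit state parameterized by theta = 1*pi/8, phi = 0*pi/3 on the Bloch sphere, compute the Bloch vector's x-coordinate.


theta = 0.3927, phi = 0.0000
r_x = sin(theta)*cos(phi) = 0.3827 * 1.0000
r_x = 0.3827

0.3827


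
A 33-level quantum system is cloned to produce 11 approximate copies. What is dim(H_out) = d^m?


Output space = H^(tensor 11) where dim(H) = 33
dim = 33^11
= 1089 (after 2 factors)
= 35937 (after 3 factors)
= 1185921 (after 4 factors)
= 39135393 (after 5 factors)
= 1291467969 (after 6 factors)
= 42618442977 (after 7 factors)
= 1406408618241 (after 8 factors)
= 46411484401953 (after 9 factors)
= 1531578985264449 (after 10 factors)
= 50542106513726817 (after 11 factors)
= 50542106513726817

50542106513726817


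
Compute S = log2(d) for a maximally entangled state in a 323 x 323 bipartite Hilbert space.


For a maximally entangled state in d x d:
S = log2(d) = log2(323)
= 8.3354

8.3354


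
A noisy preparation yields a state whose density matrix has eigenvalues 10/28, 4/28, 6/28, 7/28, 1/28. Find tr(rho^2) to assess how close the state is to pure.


tr(rho^2) = sum of eigenvalues squared
= (10/28)^2 + (4/28)^2 + (6/28)^2 + (7/28)^2 + (1/28)^2
= (100 + 16 + 36 + 49 + 1) / 784
= 202/784
= 0.2577

0.2577


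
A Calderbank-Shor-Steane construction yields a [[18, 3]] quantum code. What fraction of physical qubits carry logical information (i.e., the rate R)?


Code rate R = k/n
= 3/18
= 0.1667

0.1667


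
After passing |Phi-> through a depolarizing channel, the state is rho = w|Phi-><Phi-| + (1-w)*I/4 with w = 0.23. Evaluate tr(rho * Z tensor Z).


|Phi-> = (|00> - |11>)/sqrt(2)
For the pure Bell state, <Z_A Z_B> = +1 (Bell-state Pauli correlator).
The maximally-mixed part I/4 has tr(I/4 * P tensor P) = 0 for any traceless Pauli P.
So <Z_A Z_B>_rho = w * (+1) + (1 - w) * 0
= 0.23 * (+1)
= 0.2300

0.2300


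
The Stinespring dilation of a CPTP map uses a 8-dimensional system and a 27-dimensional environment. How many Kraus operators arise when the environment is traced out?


Tracing out the environment in an orthonormal basis {|i>_E} gives Kraus operators K_i = <i|_E U |0>_E.
Number of Kraus operators = dim(H_env) = d_env
= 27

27


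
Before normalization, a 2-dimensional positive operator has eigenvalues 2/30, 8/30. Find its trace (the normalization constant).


tr(M) = sum of eigenvalues
= 2/30 + 8/30
= 10/30
= 0.3333

0.3333


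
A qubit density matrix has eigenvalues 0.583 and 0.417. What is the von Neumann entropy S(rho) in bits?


S = -p*log2(p) - (1-p)*log2(1-p)
p = 0.5830, 1-p = 0.4170
= -0.5830 * log2(0.5830) - 0.4170 * log2(0.4170)
= -(-0.4538) - (-0.5262)
= 0.9800

0.9800


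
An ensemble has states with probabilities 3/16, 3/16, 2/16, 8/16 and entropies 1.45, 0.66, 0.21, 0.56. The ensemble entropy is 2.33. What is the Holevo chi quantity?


chi = S(rho) - sum_i p_i * S(rho_i)
Weighted entropy = 3/16 * 1.45 + 3/16 * 0.66 + 2/16 * 0.21 + 8/16 * 0.56
= 0.7019
chi = 2.33 - 0.7019
= 1.6281

1.6281


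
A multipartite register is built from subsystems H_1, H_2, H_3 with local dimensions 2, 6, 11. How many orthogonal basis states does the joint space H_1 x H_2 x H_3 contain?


dim(H_1 x H_2 x H_3) = 2 * 6 * 11
= 12 * 11
= 132

132


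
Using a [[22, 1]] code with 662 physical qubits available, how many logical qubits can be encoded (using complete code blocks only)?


Each code block uses 22 physical qubits for 1 logical qubit(s).
Number of complete blocks = floor(662 / 22) = 30
Logical qubits = 30 * 1
= 30

30


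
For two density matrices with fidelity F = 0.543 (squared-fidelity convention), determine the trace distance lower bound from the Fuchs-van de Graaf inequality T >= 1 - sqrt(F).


Fuchs-van de Graaf (squared-fidelity convention): 1 - sqrt(F) <= T <= sqrt(1 - F).
Lower bound: T >= 1 - sqrt(F)
sqrt(F) = sqrt(0.543) = 0.7369
T >= 1 - 0.7369
T >= 0.2631

0.2631


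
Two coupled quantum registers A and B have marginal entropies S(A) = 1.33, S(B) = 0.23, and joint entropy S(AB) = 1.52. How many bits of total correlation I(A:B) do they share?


I(A:B) = S(A) + S(B) - S(AB)
= 1.33 + 0.23 - 1.52
= 0.0400

0.0400


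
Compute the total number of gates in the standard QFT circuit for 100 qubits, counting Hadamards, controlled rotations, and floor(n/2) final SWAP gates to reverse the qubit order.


Hadamard gates: 100
Controlled rotations: n*(n-1)/2 = 100*99/2 = 4950
SWAP gates: floor(n/2) = floor(100/2) = 50
Total = 100 + 4950 + 50
= 5100

5100


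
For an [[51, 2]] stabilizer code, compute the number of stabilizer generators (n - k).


For an [[n,k]] stabilizer code:
Number of stabilizer generators = n - k
= 51 - 2
= 49

49


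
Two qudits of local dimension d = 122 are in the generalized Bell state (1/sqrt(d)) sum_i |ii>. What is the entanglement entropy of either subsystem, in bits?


For a maximally entangled state in d x d:
S = log2(d) = log2(122)
= 6.9307

6.9307


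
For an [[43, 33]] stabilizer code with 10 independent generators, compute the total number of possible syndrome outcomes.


Each stabilizer generator gives a binary (+1 or -1) measurement outcome.
With 10 independent generators:
Total syndromes = 2^10
= 1024

1024


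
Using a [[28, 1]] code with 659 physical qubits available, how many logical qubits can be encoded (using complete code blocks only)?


Each code block uses 28 physical qubits for 1 logical qubit(s).
Number of complete blocks = floor(659 / 28) = 23
Logical qubits = 23 * 1
= 23

23


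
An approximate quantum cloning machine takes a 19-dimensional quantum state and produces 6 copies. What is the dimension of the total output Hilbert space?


Output space = H^(tensor 6) where dim(H) = 19
dim = 19^6
= 361 (after 2 factors)
= 6859 (after 3 factors)
= 130321 (after 4 factors)
= 2476099 (after 5 factors)
= 47045881 (after 6 factors)
= 47045881

47045881


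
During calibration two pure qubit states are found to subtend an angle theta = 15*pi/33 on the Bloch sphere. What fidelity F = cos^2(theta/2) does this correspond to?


For states separated by angle theta on Bloch sphere:
F = cos^2(theta/2)
theta = 15*pi/33 = 1.4280
theta/2 = 0.7140
cos(theta/2) = 0.7557
F = 0.5712

0.5712


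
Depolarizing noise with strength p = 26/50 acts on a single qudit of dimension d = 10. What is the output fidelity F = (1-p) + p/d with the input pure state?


F = (1-p) + p/d
= (1 - 0.5200) + 0.5200/10
= 0.4800 + 0.0520
= 0.5320

0.5320


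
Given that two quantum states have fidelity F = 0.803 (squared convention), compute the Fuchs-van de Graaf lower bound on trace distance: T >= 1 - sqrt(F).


Fuchs-van de Graaf (squared-fidelity convention): 1 - sqrt(F) <= T <= sqrt(1 - F).
Lower bound: T >= 1 - sqrt(F)
sqrt(F) = sqrt(0.803) = 0.8961
T >= 1 - 0.8961
T >= 0.1039

0.1039


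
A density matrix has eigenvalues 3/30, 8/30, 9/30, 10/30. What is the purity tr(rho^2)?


tr(rho^2) = sum of eigenvalues squared
= (3/30)^2 + (8/30)^2 + (9/30)^2 + (10/30)^2
= (9 + 64 + 81 + 100) / 900
= 254/900
= 0.2822

0.2822


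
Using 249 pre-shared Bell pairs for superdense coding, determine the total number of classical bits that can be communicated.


Superdense coding allows 2 classical bits per shared entangled pair.
249 pair(s) -> 2 * 249 = 498 classical bits

498


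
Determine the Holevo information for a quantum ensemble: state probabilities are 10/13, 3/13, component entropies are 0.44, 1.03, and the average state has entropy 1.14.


chi = S(rho) - sum_i p_i * S(rho_i)
Weighted entropy = 10/13 * 0.44 + 3/13 * 1.03
= 0.5762
chi = 1.14 - 0.5762
= 0.5638

0.5638


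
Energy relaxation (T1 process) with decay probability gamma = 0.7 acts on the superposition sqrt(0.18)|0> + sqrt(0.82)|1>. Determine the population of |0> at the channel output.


For amplitude damping with parameter gamma on state sqrt(a)|0> + sqrt(b)|1>:
alpha^2 = 0.18, beta^2 = 0.82
P(|0>) = alpha^2 + gamma * beta^2
= 0.18 + 0.7 * 0.82
= 0.18 + 0.5740
= 0.7540

0.7540


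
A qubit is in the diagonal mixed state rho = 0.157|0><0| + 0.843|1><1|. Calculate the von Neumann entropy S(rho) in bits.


S = -p*log2(p) - (1-p)*log2(1-p)
p = 0.1570, 1-p = 0.8430
= -0.1570 * log2(0.1570) - 0.8430 * log2(0.8430)
= -(-0.4194) - (-0.2077)
= 0.6271

0.6271


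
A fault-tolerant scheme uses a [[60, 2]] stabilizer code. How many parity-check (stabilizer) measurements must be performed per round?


For an [[n,k]] stabilizer code:
Number of stabilizer generators = n - k
= 60 - 2
= 58

58


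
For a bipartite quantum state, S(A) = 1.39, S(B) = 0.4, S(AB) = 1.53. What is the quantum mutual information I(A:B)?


I(A:B) = S(A) + S(B) - S(AB)
= 1.39 + 0.4 - 1.53
= 0.2600

0.2600


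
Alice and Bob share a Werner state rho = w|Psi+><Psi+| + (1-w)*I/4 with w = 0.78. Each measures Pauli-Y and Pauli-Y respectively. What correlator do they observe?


|Psi+> = (|01> + |10>)/sqrt(2)
For the pure Bell state, <Y_A Y_B> = +1 (Bell-state Pauli correlator).
The maximally-mixed part I/4 has tr(I/4 * P tensor P) = 0 for any traceless Pauli P.
So <Y_A Y_B>_rho = w * (+1) + (1 - w) * 0
= 0.78 * (+1)
= 0.7800

0.7800


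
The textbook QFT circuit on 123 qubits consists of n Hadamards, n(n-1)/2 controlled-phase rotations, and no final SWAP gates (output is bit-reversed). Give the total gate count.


Hadamard gates: 123
Controlled rotations: n*(n-1)/2 = 123*122/2 = 7503
SWAP gates: 0 (omitted)
Total = 123 + 7503
= 7626

7626


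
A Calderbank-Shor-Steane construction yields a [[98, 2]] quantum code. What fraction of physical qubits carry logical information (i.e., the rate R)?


Code rate R = k/n
= 2/98
= 0.0204

0.0204


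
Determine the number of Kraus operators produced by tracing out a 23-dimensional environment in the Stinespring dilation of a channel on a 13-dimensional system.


Tracing out the environment in an orthonormal basis {|i>_E} gives Kraus operators K_i = <i|_E U |0>_E.
Number of Kraus operators = dim(H_env) = d_env
= 23

23


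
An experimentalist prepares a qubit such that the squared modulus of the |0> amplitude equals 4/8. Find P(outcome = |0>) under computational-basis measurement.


|alpha|^2 = 4/8 = 0.5000
|beta|^2 = 1 - 4/8 = 4/8 = 0.5000
P(|0>) = |alpha|^2 = 0.5000

0.5000


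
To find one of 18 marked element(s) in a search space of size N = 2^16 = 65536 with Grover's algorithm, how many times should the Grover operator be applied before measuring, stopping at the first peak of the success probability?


After j Grover iterations the success probability is P(j) = sin^2((2j+1)*theta), where sin(theta) = sqrt(k/N).
N = 2^16 = 65536, k = 18
sin(theta) = sqrt(k/N) = 0.01657281518
theta = arcsin(sqrt(k/N)) = 0.01657357392 rad
P(j) reaches its first maximum when (2j+1)*theta is as close as possible to pi/2, i.e. j = round(pi/(4*theta) - 1/2).
pi/(4*theta) - 1/2 = 46.8886
(For comparison, the common estimate pi/4 * sqrt(N/k) = 47.3908; the exact maximiser is used here.)
Optimal iterations = 47

47


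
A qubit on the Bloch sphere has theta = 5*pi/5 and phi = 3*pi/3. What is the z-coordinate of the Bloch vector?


theta = 3.1416, phi = 3.1416
r_z = cos(theta) = -1.0000

-1.0000


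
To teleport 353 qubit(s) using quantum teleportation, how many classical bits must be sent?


Quantum teleportation requires 2 classical bits per qubit teleported.
353 qubit(s) -> 2 * 353 = 706 classical bits

706


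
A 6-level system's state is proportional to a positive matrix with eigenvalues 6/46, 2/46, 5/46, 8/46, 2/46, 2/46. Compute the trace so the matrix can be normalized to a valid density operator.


tr(M) = sum of eigenvalues
= 6/46 + 2/46 + 5/46 + 8/46 + 2/46 + 2/46
= 25/46
= 0.5435

0.5435


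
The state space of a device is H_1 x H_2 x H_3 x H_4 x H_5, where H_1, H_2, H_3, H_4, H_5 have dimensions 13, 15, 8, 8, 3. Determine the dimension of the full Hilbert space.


dim(H_1 x H_2 x H_3 x H_4 x H_5) = 13 * 15 * 8 * 8 * 3
= 195 * 8 * 8 * 3
= 1560 * 8 * 3
= 12480 * 3
= 37440

37440


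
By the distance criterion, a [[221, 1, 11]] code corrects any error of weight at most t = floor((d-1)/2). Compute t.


Code parameters: [[221, 1, 11]], distance d = 11.
Number of correctable errors = floor((d-1)/2)
= floor((11 - 1)/2)
= floor(10/2)
= 5

5


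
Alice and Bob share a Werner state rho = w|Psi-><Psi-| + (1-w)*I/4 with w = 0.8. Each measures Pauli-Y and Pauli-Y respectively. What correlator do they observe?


|Psi-> = (|01> - |10>)/sqrt(2)
For the pure Bell state, <Y_A Y_B> = -1 (Bell-state Pauli correlator).
The maximally-mixed part I/4 has tr(I/4 * P tensor P) = 0 for any traceless Pauli P.
So <Y_A Y_B>_rho = w * (-1) + (1 - w) * 0
= 0.8 * (-1)
= -0.8000

-0.8000


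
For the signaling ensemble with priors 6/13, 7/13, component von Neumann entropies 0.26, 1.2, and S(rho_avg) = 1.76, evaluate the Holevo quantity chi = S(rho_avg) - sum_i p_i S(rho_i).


chi = S(rho) - sum_i p_i * S(rho_i)
Weighted entropy = 6/13 * 0.26 + 7/13 * 1.2
= 0.7662
chi = 1.76 - 0.7662
= 0.9938

0.9938


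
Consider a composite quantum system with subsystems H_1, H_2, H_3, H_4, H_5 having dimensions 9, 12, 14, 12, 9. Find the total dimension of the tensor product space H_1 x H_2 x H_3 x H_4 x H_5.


dim(H_1 x H_2 x H_3 x H_4 x H_5) = 9 * 12 * 14 * 12 * 9
= 108 * 14 * 12 * 9
= 1512 * 12 * 9
= 18144 * 9
= 163296

163296


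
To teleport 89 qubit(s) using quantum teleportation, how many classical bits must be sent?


Quantum teleportation requires 2 classical bits per qubit teleported.
89 qubit(s) -> 2 * 89 = 178 classical bits

178
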